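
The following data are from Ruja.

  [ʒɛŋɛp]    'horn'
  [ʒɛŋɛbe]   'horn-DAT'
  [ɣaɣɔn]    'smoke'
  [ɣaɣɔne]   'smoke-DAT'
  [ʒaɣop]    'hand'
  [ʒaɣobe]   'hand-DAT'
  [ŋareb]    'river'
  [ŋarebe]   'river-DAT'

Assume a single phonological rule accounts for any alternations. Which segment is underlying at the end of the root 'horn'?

The root 'horn' surfaces as [ʒɛŋɛp] and [ʒɛŋɛbe], with a stem-final [p] ~ [b] alternation.
The stem 'river' ([ŋareb], [ŋarebe]) shows [b] unchanged in both environments, so [b] cannot be basic with [p] derived in isolation.
The underlying segment must be /p/; voiceless stops become voiced between vowels, yielding [b] there.

/p/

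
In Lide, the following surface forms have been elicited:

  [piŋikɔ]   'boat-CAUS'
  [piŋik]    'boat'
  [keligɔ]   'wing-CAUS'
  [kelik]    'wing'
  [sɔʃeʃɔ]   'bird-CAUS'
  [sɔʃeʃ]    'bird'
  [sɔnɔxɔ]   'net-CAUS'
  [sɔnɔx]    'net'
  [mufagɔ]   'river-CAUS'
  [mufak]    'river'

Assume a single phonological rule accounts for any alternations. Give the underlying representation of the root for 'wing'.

/kelig/

'wing' shows [g] ~ [k] at the end of the stem ([keligɔ] vs [kelik]).
But 'boat' keeps [k] in both environments ([piŋikɔ], [piŋik]), so there is no rule changing /k/ to [g] before the CAUS suffix.
Therefore /g/ is basic and [k] is derived by word-final obstruent devoicing (voiced obstruents become voiceless word-finally).
Hence 'wing' is /kelig/ underlyingly.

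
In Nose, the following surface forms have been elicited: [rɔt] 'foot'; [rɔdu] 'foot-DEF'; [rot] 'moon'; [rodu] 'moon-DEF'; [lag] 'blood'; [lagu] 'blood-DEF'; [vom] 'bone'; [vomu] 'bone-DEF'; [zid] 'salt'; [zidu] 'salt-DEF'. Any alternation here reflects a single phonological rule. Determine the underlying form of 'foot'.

/rɔt/

In [rɔt] and [rɔdu] the final segment of 'foot' alternates: [t] ~ [d].
The stem 'salt' ([zid], [zidu]) shows [d] unchanged in both environments, so [d] cannot be basic with [t] derived in isolation.
The underlying segment must be /t/; voiceless stops become voiced between vowels, yielding [d] there.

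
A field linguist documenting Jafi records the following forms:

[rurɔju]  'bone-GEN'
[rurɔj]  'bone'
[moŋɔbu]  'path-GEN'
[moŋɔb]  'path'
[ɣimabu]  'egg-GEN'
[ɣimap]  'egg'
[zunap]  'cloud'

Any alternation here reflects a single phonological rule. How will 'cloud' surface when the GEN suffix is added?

'egg' shows [b] ~ [p] at the end of the stem ([ɣimabu] vs [ɣimap]).
But 'path' keeps [b] in both environments ([moŋɔbu], [moŋɔb]), so there is no rule changing /b/ to [p] in isolation.
The underlying segment must be /p/; voiceless stops become voiced between vowels, yielding [b] there.
The one attested form of 'cloud', [zunap], shows underlying /zunap/. Applying the same rule between vowels gives [zunabu].

[zunabu]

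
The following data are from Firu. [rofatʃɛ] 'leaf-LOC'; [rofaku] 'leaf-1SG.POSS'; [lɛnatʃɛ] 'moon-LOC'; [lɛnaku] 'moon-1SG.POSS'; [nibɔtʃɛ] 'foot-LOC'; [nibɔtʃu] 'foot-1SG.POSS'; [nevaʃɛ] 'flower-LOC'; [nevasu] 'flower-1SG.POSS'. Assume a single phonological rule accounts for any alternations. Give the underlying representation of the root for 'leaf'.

/rofak/

The stem for 'leaf' ends in [tʃ] in [rofatʃɛ] but [k] in [rofaku].
If /tʃ/ were underlying and a rule turned it into [k] before the 1SG.POSS suffix, 'foot' would also alternate; but it has [tʃ] in both [nibɔtʃɛ] and [nibɔtʃu].
Therefore /k/ is basic and [tʃ] is derived by palatalization before a front vowel (/k/ and /s/ become palato-alveolar [tʃ] and [ʃ] before a front vowel).
So 'leaf' = /rofak/.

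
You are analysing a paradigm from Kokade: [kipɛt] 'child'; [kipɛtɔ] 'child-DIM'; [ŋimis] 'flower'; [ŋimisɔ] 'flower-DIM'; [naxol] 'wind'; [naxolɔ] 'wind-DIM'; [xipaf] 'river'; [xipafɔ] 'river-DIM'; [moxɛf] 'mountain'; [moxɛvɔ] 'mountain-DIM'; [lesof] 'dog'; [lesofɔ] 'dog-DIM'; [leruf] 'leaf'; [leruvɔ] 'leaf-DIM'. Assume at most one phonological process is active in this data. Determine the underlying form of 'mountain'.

The stem for 'mountain' ends in [f] in [moxɛf] but [v] in [moxɛvɔ].
Compare 'river', with invariant [f] in [xipaf] and [xipafɔ]: an analysis with underlying /f/ and a rule producing [v] before the DIM suffix would wrongly predict alternation here too.
So /v/ is underlying, and a rule of word-final obstruent devoicing — voiced obstruents become voiceless word-finally — gives [f].
So 'mountain' = /moxɛv/.

/moxɛv/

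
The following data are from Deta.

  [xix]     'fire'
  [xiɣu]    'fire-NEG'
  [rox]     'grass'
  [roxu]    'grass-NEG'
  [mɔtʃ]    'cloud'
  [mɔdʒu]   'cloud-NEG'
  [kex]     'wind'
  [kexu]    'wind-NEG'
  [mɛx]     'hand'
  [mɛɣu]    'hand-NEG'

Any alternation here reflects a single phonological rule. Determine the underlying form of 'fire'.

The stem for 'fire' ends in [x] in [xix] but [ɣ] in [xiɣu].
But 'wind' keeps [x] in both environments ([kex], [kexu]), so there is no rule changing /x/ to [ɣ] before the NEG suffix.
Therefore /ɣ/ is basic and [x] is derived by word-final obstruent devoicing (voiced obstruents become voiceless word-finally).

/xiɣ/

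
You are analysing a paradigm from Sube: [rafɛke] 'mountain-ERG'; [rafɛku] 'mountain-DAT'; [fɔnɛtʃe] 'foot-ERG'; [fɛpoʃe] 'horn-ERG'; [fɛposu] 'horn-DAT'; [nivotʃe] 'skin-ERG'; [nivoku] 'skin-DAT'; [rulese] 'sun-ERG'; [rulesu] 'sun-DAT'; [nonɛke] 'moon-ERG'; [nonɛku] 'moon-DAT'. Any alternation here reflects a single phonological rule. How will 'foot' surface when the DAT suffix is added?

[fɔnɛku]

The stem for 'skin' ends in [tʃ] in [nivotʃe] but [k] in [nivoku].
Compare 'moon', with invariant [k] in [nonɛke] and [nonɛku]: an analysis with underlying /k/ and a rule producing [tʃ] before the ERG suffix would wrongly predict alternation here too.
So /tʃ/ is underlying, and a rule of depalatalization — palato-alveolar /tʃ/ and /ʃ/ become [k] and [s] when no front vowel follows — gives [k].
From [fɔnɛtʃe] the stem 'foot' is /fɔnɛtʃ/; when no front vowel follows this yields [fɔnɛku].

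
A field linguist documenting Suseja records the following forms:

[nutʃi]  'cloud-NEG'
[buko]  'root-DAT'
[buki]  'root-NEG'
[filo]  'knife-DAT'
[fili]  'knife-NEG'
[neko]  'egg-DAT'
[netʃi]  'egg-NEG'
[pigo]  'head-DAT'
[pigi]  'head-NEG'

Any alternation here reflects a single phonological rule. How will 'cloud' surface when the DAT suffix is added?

[nuko]

The root 'egg' surfaces as [neko] and [netʃi], with a stem-final [k] ~ [tʃ] alternation.
If /k/ were underlying and a rule turned it into [tʃ] before the NEG suffix, 'root' would also alternate; but it has [k] in both [buko] and [buki].
The alternation reflects depalatalization: palato-alveolar /tʃ/ becomes [k] when no front vowel follows. /tʃ/ is underlying.
The one attested form of 'cloud', [nutʃi], shows underlying /nutʃ/. Applying the same rule when no front vowel follows gives [nuko].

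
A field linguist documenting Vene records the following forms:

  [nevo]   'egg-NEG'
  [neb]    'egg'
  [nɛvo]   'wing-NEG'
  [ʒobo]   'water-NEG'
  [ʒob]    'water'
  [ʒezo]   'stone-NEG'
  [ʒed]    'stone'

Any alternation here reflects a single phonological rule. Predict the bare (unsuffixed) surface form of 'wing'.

In [nevo] and [neb] the final segment of 'egg' alternates: [v] ~ [b].
Compare 'water', with invariant [b] in [ʒobo] and [ʒob]: an analysis with underlying /b/ and a rule producing [v] before the NEG suffix would wrongly predict alternation here too.
Therefore /v/ is basic and [b] is derived by word-final hardening (voiced fricatives become stops word-finally).
The one attested form of 'wing', [nɛvo], shows underlying /nɛv/. Applying the same rule word-finally gives [nɛb].

[nɛb]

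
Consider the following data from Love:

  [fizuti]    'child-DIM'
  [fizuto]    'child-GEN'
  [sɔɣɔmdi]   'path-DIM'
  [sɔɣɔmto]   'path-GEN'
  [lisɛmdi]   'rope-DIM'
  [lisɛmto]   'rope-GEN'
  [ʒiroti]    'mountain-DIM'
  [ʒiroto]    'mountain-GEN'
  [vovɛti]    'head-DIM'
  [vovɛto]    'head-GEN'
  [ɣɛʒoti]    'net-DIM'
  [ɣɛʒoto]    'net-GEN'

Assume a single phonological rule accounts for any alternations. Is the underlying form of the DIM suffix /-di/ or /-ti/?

The DIM morpheme has two allomorphs, [-di] and [-ti].
The GEN suffix, which begins with [t], is invariant after every stem; so [t] is not altered by any rule here.
So the underlying form is /-di/, and voiced stops become voiceless after a vowel.

/-di/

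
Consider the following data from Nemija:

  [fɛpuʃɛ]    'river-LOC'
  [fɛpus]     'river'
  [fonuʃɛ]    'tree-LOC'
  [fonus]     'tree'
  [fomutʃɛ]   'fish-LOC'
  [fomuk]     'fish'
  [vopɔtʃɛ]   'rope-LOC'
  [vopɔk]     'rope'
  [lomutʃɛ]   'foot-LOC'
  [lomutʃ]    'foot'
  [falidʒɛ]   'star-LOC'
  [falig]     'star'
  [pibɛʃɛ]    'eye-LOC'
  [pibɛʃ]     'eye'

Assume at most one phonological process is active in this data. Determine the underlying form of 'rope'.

The stem for 'rope' ends in [tʃ] in [vopɔtʃɛ] but [k] in [vopɔk].
Compare 'foot', with invariant [tʃ] in [lomutʃɛ] and [lomutʃ]: an analysis with underlying /tʃ/ and a rule producing [k] in isolation would wrongly predict alternation here too.
So /k/ is underlying, and a rule of palatalization before a front vowel — /k/, /g/ and /s/ become palato-alveolar [tʃ], [dʒ] and [ʃ] before a front vowel — gives [tʃ].

/vopɔk/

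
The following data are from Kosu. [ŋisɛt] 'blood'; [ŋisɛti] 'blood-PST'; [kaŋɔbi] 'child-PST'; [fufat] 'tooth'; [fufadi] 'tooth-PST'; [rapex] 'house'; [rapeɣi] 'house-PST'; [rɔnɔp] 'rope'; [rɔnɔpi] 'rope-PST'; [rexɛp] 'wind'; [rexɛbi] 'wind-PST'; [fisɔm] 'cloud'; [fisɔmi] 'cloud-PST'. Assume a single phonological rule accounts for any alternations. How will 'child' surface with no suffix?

[kaŋɔp]

The stem for 'wind' ends in [p] in [rexɛp] but [b] in [rexɛbi].
If /p/ were underlying and a rule turned it into [b] before the PST suffix, 'rope' would also alternate; but it has [p] in both [rɔnɔp] and [rɔnɔpi].
The underlying segment must be /b/; voiced obstruents become voiceless word-finally, yielding [p] there.
The one attested form of 'child', [kaŋɔbi], shows underlying /kaŋɔb/. Applying the same rule word-finally gives [kaŋɔp].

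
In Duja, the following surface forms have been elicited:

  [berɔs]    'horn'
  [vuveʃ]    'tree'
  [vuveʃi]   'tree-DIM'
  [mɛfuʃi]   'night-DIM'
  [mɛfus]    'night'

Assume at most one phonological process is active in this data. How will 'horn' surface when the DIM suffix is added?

'night' shows [s] ~ [ʃ] at the end of the stem ([mɛfus] vs [mɛfuʃi]).
But 'tree' keeps [ʃ] in both environments ([vuveʃ], [vuveʃi]), so there is no rule changing /ʃ/ to [s] in isolation.
The alternation reflects palatalization before a front vowel: /s/ becomes palato-alveolar [ʃ] before a front vowel. /s/ is underlying.
From [berɔs] the stem 'horn' is /berɔs/; before a front vowel this yields [berɔʃi].

[berɔʃi]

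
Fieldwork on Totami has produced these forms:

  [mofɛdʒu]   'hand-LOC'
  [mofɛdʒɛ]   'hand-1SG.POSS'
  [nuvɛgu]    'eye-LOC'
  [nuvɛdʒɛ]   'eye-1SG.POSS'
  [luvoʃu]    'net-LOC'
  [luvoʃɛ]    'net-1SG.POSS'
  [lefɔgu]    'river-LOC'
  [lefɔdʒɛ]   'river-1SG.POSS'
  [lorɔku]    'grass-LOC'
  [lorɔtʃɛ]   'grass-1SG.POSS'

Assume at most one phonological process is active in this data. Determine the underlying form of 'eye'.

The root 'eye' surfaces as [nuvɛgu] and [nuvɛdʒɛ], with a stem-final [g] ~ [dʒ] alternation.
The stem 'hand' ([mofɛdʒu], [mofɛdʒɛ]) shows [dʒ] unchanged in both environments, so [dʒ] cannot be basic with [g] derived before the LOC suffix.
So /g/ is underlying, and a rule of palatalization before a front vowel — /k/ and /g/ become palato-alveolar [tʃ] and [dʒ] before a front vowel — gives [dʒ].
The underlying form of 'eye' is therefore /nuvɛg/.

/nuvɛg/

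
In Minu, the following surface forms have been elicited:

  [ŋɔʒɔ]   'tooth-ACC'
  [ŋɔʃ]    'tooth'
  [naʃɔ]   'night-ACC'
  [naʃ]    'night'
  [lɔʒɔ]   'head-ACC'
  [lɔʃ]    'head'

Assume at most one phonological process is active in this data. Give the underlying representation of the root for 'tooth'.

The root 'tooth' surfaces as [ŋɔʒɔ] and [ŋɔʃ], with a stem-final [ʒ] ~ [ʃ] alternation.
But 'night' keeps [ʃ] in both environments ([naʃɔ], [naʃ]), so there is no rule changing /ʃ/ to [ʒ] before the ACC suffix.
Therefore /ʒ/ is basic and [ʃ] is derived by word-final obstruent devoicing (voiced obstruents become voiceless word-finally).

/ŋɔʒ/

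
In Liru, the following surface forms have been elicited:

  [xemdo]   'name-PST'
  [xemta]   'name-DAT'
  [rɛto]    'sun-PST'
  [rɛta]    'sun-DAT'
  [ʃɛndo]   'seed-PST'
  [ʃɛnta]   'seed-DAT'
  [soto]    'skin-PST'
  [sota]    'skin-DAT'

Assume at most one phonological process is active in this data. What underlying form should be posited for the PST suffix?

The PST morpheme has two allomorphs, [-do] and [-to].
The DAT suffix, which begins with [t], is invariant after every stem; so [t] is not altered by any rule here.
The PST suffix is therefore /-do/ underlyingly, with post-vocalic devoicing: voiced stops become voiceless after a vowel.

/-do/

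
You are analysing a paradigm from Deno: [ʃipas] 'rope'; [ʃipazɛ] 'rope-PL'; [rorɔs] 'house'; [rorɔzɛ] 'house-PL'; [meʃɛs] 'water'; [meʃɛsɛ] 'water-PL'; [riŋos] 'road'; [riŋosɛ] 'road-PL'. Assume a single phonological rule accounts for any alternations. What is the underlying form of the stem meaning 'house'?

/rorɔz/

The root 'house' surfaces as [rorɔs] and [rorɔzɛ], with a stem-final [s] ~ [z] alternation.
Compare 'water', with invariant [s] in [meʃɛs] and [meʃɛsɛ]: an analysis with underlying /s/ and a rule producing [z] before the PL suffix would wrongly predict alternation here too.
Therefore /z/ is basic and [s] is derived by word-final obstruent devoicing (voiced obstruents become voiceless word-finally).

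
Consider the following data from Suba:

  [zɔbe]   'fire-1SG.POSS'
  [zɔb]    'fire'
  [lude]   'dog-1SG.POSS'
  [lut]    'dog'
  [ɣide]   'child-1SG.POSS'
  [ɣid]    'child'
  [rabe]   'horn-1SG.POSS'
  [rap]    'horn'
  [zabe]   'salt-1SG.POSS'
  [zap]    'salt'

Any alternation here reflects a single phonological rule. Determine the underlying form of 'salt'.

The root 'salt' surfaces as [zabe] and [zap], with a stem-final [b] ~ [p] alternation.
If /b/ were underlying and a rule turned it into [p] in isolation, 'fire' would also alternate; but it has [b] in both [zɔbe] and [zɔb].
Therefore /p/ is basic and [b] is derived by intervocalic voicing (voiceless stops become voiced between vowels).
Hence 'salt' is /zap/ underlyingly.

/zap/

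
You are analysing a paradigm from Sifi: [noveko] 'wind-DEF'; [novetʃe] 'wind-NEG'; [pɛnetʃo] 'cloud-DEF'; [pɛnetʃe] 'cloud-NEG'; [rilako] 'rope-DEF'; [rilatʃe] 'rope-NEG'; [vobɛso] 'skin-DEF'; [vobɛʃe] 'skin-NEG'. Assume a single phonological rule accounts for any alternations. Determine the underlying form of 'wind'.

/novek/

The root 'wind' surfaces as [noveko] and [novetʃe], with a stem-final [k] ~ [tʃ] alternation.
If /tʃ/ were underlying and a rule turned it into [k] before the DEF suffix, 'cloud' would also alternate; but it has [tʃ] in both [pɛnetʃo] and [pɛnetʃe].
The underlying segment must be /k/; /k/ and /s/ become palato-alveolar [tʃ] and [ʃ] before a front vowel, yielding [tʃ] there.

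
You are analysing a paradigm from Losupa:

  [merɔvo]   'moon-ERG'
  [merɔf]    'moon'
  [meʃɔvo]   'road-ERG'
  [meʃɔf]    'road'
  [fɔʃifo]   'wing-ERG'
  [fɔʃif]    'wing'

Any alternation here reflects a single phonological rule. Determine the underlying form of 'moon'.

'moon' shows [v] ~ [f] at the end of the stem ([merɔvo] vs [merɔf]).
Compare 'wing', with invariant [f] in [fɔʃifo] and [fɔʃif]: an analysis with underlying /f/ and a rule producing [v] before the ERG suffix would wrongly predict alternation here too.
So /v/ is underlying, and a rule of word-final obstruent devoicing — voiced obstruents become voiceless word-finally — gives [f].

/merɔv/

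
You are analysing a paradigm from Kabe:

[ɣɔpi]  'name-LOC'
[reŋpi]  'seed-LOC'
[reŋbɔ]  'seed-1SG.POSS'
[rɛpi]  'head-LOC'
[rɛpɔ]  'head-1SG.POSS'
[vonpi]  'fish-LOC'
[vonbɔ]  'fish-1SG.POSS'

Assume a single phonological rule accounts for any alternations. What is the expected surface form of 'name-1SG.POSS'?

The 1SG.POSS suffix surfaces as [-bɔ] and [-pɔ], depending on the final segment of the stem.
By contrast the LOC suffix keeps its initial [p] throughout — that segment must be underlying.
The 1SG.POSS suffix is therefore /-bɔ/ underlyingly, with post-vocalic devoicing: voiced stops become voiceless after a vowel.
After 'name', which ends in a vowel, the suffix surfaces as [-pɔ], giving [ɣɔpɔ].

[ɣɔpɔ]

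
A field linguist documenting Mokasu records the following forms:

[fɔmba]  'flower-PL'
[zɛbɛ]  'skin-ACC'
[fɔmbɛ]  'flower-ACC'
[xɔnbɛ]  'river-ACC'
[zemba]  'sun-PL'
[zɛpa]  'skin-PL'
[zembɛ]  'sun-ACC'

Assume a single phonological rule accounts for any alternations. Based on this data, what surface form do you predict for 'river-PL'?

The PL morpheme has two allomorphs, [-ba] and [-pa].
By contrast the ACC suffix keeps its initial [b] throughout — that segment must be underlying.
The PL suffix is therefore /-pa/ underlyingly, with post-nasal voicing: voiceless stops become voiced after a nasal.
After 'river', which ends in a nasal, the suffix surfaces as [-ba], giving [xɔnba].

[xɔnba]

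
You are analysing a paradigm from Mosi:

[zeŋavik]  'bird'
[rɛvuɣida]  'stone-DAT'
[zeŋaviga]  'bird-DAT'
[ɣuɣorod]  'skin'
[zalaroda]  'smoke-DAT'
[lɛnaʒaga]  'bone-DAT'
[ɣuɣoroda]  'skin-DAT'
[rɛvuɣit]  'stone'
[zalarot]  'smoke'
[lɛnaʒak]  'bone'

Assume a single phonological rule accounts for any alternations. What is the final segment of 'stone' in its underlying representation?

/t/

The stem for 'stone' ends in [d] in [rɛvuɣida] but [t] in [rɛvuɣit].
Compare 'skin', with invariant [d] in [ɣuɣoroda] and [ɣuɣorod]: an analysis with underlying /d/ and a rule producing [t] in isolation would wrongly predict alternation here too.
So /t/ is underlying, and a rule of intervocalic voicing — voiceless stops become voiced between vowels — gives [d].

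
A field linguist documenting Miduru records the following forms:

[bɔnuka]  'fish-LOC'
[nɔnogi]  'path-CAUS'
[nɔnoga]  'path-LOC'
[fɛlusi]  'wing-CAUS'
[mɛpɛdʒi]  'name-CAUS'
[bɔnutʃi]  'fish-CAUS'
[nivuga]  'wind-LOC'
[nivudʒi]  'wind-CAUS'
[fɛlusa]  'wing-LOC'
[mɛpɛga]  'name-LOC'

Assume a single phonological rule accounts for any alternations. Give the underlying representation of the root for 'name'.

'name' shows [g] ~ [dʒ] at the end of the stem ([mɛpɛga] vs [mɛpɛdʒi]).
The stem 'path' ([nɔnoga], [nɔnogi]) shows [g] unchanged in both environments, so [g] cannot be basic with [dʒ] derived before the CAUS suffix.
The underlying segment must be /dʒ/; palato-alveolar /tʃ/ and /dʒ/ become [k] and [g] when no front vowel follows, yielding [g] there.

/mɛpɛdʒ/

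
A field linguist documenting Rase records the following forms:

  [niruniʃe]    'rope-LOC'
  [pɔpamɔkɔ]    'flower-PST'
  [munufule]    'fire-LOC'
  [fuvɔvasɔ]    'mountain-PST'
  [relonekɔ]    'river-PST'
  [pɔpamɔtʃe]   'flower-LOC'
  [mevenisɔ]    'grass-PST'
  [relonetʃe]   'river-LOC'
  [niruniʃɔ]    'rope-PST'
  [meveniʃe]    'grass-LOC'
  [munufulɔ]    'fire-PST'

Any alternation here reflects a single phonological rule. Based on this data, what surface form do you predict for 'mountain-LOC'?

In [mevenisɔ] and [meveniʃe] the final segment of 'grass' alternates: [s] ~ [ʃ].
If /ʃ/ were underlying and a rule turned it into [s] before the PST suffix, 'rope' would also alternate; but it has [ʃ] in both [niruniʃɔ] and [niruniʃe].
Therefore /s/ is basic and [ʃ] is derived by palatalization before a front vowel (/k/ and /s/ become palato-alveolar [tʃ] and [ʃ] before a front vowel).
From [fuvɔvasɔ] the stem 'mountain' is /fuvɔvas/; before a front vowel this yields [fuvɔvaʃe].

[fuvɔvaʃe]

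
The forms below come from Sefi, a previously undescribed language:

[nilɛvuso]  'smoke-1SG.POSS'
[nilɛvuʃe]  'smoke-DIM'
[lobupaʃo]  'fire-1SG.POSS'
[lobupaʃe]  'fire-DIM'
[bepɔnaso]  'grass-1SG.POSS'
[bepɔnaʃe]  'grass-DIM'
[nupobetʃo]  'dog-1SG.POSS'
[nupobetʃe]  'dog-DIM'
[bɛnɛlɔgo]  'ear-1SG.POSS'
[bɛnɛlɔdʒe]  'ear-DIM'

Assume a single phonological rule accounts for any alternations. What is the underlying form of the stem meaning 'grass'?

'grass' shows [s] ~ [ʃ] at the end of the stem ([bepɔnaso] vs [bepɔnaʃe]).
Compare 'fire', with invariant [ʃ] in [lobupaʃo] and [lobupaʃe]: an analysis with underlying /ʃ/ and a rule producing [s] before the 1SG.POSS suffix would wrongly predict alternation here too.
Therefore /s/ is basic and [ʃ] is derived by palatalization before a front vowel (/g/ and /s/ become palato-alveolar [dʒ] and [ʃ] before a front vowel).
The underlying form of 'grass' is therefore /bepɔnas/.

/bepɔnas/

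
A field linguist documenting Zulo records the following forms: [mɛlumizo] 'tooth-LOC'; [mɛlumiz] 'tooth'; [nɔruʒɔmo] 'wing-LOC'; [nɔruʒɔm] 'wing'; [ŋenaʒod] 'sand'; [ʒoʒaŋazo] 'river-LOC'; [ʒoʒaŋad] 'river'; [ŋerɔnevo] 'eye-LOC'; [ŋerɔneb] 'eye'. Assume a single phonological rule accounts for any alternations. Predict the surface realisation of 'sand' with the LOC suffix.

'river' shows [z] ~ [d] at the end of the stem ([ʒoʒaŋazo] vs [ʒoʒaŋad]).
The stem 'tooth' ([mɛlumizo], [mɛlumiz]) shows [z] unchanged in both environments, so [z] cannot be basic with [d] derived in isolation.
The underlying segment must be /d/; voiced stops become fricatives between vowels, yielding [z] there.
From [ŋenaʒod] the stem 'sand' is /ŋenaʒod/; between vowels this yields [ŋenaʒozo].

[ŋenaʒozo]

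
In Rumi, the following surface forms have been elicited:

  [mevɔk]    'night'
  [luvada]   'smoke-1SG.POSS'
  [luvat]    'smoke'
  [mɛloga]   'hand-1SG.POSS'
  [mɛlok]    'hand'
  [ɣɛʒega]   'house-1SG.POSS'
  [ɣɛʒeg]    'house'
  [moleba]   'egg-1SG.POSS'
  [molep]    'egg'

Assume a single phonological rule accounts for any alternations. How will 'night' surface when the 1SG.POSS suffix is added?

[mevɔga]

The root 'hand' surfaces as [mɛloga] and [mɛlok], with a stem-final [g] ~ [k] alternation.
But 'house' keeps [g] in both environments ([ɣɛʒega], [ɣɛʒeg]), so there is no rule changing /g/ to [k] in isolation.
So /k/ is underlying, and a rule of intervocalic voicing — voiceless stops become voiced between vowels — gives [g].
The one attested form of 'night', [mevɔk], shows underlying /mevɔk/. Applying the same rule between vowels gives [mevɔga].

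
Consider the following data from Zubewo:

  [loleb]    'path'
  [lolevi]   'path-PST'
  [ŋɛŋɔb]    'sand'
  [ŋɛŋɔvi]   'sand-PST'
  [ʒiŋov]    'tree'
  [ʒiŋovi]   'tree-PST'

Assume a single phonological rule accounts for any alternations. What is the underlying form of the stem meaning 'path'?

'path' shows [b] ~ [v] at the end of the stem ([loleb] vs [lolevi]).
If /v/ were underlying and a rule turned it into [b] in isolation, 'tree' would also alternate; but it has [v] in both [ʒiŋov] and [ʒiŋovi].
Therefore /b/ is basic and [v] is derived by intervocalic spirantization (voiced stops become fricatives between vowels).

/loleb/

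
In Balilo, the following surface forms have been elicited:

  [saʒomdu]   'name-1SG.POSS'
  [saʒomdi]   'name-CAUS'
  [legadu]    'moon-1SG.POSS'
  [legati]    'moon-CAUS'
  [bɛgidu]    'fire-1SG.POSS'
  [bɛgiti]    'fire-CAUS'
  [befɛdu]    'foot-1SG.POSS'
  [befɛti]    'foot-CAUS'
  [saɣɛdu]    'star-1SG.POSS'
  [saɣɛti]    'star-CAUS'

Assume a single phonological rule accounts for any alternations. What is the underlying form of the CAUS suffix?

The CAUS morpheme has two allomorphs, [-di] and [-ti].
The 1SG.POSS suffix, which begins with [d], is invariant after every stem; so [d] is not altered by any rule here.
The CAUS suffix is therefore /-ti/ underlyingly, with post-nasal voicing: voiceless stops become voiced after a nasal.

/-ti/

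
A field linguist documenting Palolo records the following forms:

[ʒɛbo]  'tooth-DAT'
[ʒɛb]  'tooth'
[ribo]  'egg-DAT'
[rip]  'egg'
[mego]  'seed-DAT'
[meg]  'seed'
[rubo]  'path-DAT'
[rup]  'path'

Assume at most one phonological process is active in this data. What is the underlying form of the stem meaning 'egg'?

'egg' shows [b] ~ [p] at the end of the stem ([ribo] vs [rip]).
But 'tooth' keeps [b] in both environments ([ʒɛbo], [ʒɛb]), so there is no rule changing /b/ to [p] in isolation.
The underlying segment must be /p/; voiceless stops become voiced between vowels, yielding [b] there.

/rip/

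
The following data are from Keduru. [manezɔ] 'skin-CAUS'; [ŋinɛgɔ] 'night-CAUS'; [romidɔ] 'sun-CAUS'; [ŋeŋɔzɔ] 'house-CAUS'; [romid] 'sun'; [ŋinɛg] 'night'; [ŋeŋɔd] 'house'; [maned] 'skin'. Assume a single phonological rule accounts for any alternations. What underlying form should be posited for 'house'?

The root 'house' surfaces as [ŋeŋɔd] and [ŋeŋɔzɔ], with a stem-final [d] ~ [z] alternation.
If /d/ were underlying and a rule turned it into [z] before the CAUS suffix, 'sun' would also alternate; but it has [d] in both [romid] and [romidɔ].
Therefore /z/ is basic and [d] is derived by word-final hardening (voiced fricatives become stops word-finally).
Hence 'house' is /ŋeŋɔz/ underlyingly.

/ŋeŋɔz/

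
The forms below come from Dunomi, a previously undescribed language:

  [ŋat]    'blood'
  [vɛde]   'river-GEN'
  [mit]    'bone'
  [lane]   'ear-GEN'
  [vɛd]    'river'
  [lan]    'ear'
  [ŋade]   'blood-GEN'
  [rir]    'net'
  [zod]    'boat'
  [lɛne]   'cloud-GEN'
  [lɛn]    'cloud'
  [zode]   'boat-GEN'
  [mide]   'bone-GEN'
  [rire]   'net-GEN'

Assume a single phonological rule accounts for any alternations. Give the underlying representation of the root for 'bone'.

The root 'bone' surfaces as [mide] and [mit], with a stem-final [d] ~ [t] alternation.
The stem 'river' ([vɛde], [vɛd]) shows [d] unchanged in both environments, so [d] cannot be basic with [t] derived in isolation.
So /t/ is underlying, and a rule of intervocalic voicing — voiceless stops become voiced between vowels — gives [d].
So 'bone' = /mit/.

/mit/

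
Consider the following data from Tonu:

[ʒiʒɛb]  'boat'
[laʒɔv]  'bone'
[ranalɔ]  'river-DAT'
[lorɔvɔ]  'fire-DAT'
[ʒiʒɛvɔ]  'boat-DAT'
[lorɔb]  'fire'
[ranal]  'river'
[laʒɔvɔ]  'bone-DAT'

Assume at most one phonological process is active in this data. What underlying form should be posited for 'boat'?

/ʒiʒɛb/

'boat' shows [v] ~ [b] at the end of the stem ([ʒiʒɛvɔ] vs [ʒiʒɛb]).
Compare 'bone', with invariant [v] in [laʒɔvɔ] and [laʒɔv]: an analysis with underlying /v/ and a rule producing [b] in isolation would wrongly predict alternation here too.
The alternation reflects intervocalic spirantization: voiced stops become fricatives between vowels. /b/ is underlying.
So 'boat' = /ʒiʒɛb/.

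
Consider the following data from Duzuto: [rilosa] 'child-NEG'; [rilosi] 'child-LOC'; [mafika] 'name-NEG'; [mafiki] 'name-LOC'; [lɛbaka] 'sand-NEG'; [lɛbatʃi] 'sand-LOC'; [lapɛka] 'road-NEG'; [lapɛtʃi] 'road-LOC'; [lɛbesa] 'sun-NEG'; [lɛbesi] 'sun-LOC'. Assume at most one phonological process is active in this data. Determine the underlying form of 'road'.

/lapɛtʃ/

The root 'road' surfaces as [lapɛka] and [lapɛtʃi], with a stem-final [k] ~ [tʃ] alternation.
The stem 'name' ([mafika], [mafiki]) shows [k] unchanged in both environments, so [k] cannot be basic with [tʃ] derived before the LOC suffix.
Therefore /tʃ/ is basic and [k] is derived by depalatalization (palato-alveolar /tʃ/ becomes [k] when no front vowel follows).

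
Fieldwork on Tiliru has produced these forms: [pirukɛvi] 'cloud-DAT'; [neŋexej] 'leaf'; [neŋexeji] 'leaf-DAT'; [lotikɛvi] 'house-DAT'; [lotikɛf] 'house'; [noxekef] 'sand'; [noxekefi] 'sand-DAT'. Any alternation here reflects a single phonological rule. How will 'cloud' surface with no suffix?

[pirukɛf]

In [lotikɛvi] and [lotikɛf] the final segment of 'house' alternates: [v] ~ [f].
Compare 'sand', with invariant [f] in [noxekefi] and [noxekef]: an analysis with underlying /f/ and a rule producing [v] before the DAT suffix would wrongly predict alternation here too.
So /v/ is underlying, and a rule of word-final obstruent devoicing — voiced obstruents become voiceless word-finally — gives [f].
The one attested form of 'cloud', [pirukɛvi], shows underlying /pirukɛv/. Applying the same rule word-finally gives [pirukɛf].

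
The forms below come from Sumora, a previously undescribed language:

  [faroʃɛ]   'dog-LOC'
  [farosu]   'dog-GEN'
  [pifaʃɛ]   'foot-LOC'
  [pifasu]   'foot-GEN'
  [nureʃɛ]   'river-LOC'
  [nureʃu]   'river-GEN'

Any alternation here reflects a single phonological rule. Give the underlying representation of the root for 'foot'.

In [pifaʃɛ] and [pifasu] the final segment of 'foot' alternates: [ʃ] ~ [s].
But 'river' keeps [ʃ] in both environments ([nureʃɛ], [nureʃu]), so there is no rule changing /ʃ/ to [s] before the GEN suffix.
The underlying segment must be /s/; /s/ becomes palato-alveolar [ʃ] before a front vowel, yielding [ʃ] there.
So 'foot' = /pifas/.

/pifas/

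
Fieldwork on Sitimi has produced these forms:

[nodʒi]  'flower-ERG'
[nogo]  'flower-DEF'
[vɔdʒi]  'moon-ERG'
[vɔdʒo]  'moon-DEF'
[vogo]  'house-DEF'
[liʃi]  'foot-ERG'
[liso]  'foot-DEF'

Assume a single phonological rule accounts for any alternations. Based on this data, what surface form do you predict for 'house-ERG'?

In [nodʒi] and [nogo] the final segment of 'flower' alternates: [dʒ] ~ [g].
But 'moon' keeps [dʒ] in both environments ([vɔdʒi], [vɔdʒo]), so there is no rule changing /dʒ/ to [g] before the DEF suffix.
So /g/ is underlying, and a rule of palatalization before a front vowel — /g/ and /s/ become palato-alveolar [dʒ] and [ʃ] before a front vowel — gives [dʒ].
The one attested form of 'house', [vogo], shows underlying /vog/. Applying the same rule before a front vowel gives [vodʒi].

[vodʒi]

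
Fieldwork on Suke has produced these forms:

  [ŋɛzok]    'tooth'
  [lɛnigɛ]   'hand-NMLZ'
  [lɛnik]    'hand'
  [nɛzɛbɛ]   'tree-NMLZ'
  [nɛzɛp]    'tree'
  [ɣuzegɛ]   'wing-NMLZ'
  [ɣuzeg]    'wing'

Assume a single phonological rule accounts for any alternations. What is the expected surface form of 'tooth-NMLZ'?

[ŋɛzogɛ]

The stem for 'hand' ends in [g] in [lɛnigɛ] but [k] in [lɛnik].
If /g/ were underlying and a rule turned it into [k] in isolation, 'wing' would also alternate; but it has [g] in both [ɣuzegɛ] and [ɣuzeg].
Therefore /k/ is basic and [g] is derived by intervocalic voicing (voiceless stops become voiced between vowels).
The one attested form of 'tooth', [ŋɛzok], shows underlying /ŋɛzok/. Applying the same rule between vowels gives [ŋɛzogɛ].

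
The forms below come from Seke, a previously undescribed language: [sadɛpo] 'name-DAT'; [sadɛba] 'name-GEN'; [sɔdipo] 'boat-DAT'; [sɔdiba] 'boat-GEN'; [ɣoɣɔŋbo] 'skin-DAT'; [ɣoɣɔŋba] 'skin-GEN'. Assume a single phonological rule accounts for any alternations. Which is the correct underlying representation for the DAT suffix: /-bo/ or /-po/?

/-po/

The DAT suffix surfaces as [-bo] and [-po], depending on the final segment of the stem.
By contrast the GEN suffix keeps its initial [b] throughout — that segment must be underlying.
So the underlying form is /-po/, and voiceless stops become voiced after a nasal.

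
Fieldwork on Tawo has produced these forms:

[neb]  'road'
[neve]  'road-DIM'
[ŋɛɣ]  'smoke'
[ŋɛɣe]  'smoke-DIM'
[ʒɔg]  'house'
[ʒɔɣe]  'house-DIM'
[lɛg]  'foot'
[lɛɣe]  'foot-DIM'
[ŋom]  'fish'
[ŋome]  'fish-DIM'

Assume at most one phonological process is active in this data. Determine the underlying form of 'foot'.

/lɛg/

In [lɛg] and [lɛɣe] the final segment of 'foot' alternates: [g] ~ [ɣ].
If /ɣ/ were underlying and a rule turned it into [g] in isolation, 'smoke' would also alternate; but it has [ɣ] in both [ŋɛɣ] and [ŋɛɣe].
Therefore /g/ is basic and [ɣ] is derived by intervocalic spirantization (voiced stops become fricatives between vowels).
Hence 'foot' is /lɛg/ underlyingly.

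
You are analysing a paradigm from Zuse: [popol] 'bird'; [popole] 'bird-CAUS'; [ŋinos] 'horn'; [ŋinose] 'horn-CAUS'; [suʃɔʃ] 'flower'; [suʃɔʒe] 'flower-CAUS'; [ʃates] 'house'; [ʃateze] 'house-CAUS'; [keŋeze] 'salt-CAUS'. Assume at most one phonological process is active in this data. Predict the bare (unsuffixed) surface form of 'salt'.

The root 'house' surfaces as [ʃates] and [ʃateze], with a stem-final [s] ~ [z] alternation.
But 'horn' keeps [s] in both environments ([ŋinos], [ŋinose]), so there is no rule changing /s/ to [z] before the CAUS suffix.
Therefore /z/ is basic and [s] is derived by word-final obstruent devoicing (voiced obstruents become voiceless word-finally).
The one attested form of 'salt', [keŋeze], shows underlying /keŋez/. Applying the same rule word-finally gives [keŋes].

[keŋes]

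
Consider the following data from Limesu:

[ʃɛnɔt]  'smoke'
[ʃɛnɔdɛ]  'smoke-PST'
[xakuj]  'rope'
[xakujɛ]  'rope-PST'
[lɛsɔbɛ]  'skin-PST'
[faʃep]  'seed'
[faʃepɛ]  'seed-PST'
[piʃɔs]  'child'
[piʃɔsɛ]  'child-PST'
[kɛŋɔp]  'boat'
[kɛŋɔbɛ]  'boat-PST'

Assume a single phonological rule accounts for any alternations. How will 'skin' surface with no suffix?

[lɛsɔp]

The root 'boat' surfaces as [kɛŋɔp] and [kɛŋɔbɛ], with a stem-final [p] ~ [b] alternation.
The stem 'seed' ([faʃep], [faʃepɛ]) shows [p] unchanged in both environments, so [p] cannot be basic with [b] derived before the PST suffix.
The underlying segment must be /b/; voiced obstruents become voiceless word-finally, yielding [p] there.
From [lɛsɔbɛ] the stem 'skin' is /lɛsɔb/; word-finally this yields [lɛsɔp].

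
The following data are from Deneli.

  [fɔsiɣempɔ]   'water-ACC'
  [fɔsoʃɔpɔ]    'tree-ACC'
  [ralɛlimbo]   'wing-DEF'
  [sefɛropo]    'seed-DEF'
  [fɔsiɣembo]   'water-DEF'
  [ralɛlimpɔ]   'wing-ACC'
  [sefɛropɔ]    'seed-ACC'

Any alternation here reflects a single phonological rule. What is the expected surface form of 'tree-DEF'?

The DEF morpheme has two allomorphs, [-bo] and [-po].
By contrast the ACC suffix keeps its initial [p] throughout — that segment must be underlying.
So the underlying form is /-bo/, and voiced stops become voiceless after a vowel.
After 'tree', which ends in a vowel, the suffix surfaces as [-po], giving [fɔsoʃɔpo].

[fɔsoʃɔpo]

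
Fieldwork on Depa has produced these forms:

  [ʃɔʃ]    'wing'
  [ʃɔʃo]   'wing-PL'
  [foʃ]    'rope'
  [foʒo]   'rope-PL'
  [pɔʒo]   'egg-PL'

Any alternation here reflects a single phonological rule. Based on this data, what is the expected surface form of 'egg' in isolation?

[pɔʃ]

The stem for 'rope' ends in [ʃ] in [foʃ] but [ʒ] in [foʒo].
If /ʃ/ were underlying and a rule turned it into [ʒ] before the PL suffix, 'wing' would also alternate; but it has [ʃ] in both [ʃɔʃ] and [ʃɔʃo].
The alternation reflects word-final obstruent devoicing: voiced obstruents become voiceless word-finally. /ʒ/ is underlying.
From [pɔʒo] the stem 'egg' is /pɔʒ/; word-finally this yields [pɔʃ].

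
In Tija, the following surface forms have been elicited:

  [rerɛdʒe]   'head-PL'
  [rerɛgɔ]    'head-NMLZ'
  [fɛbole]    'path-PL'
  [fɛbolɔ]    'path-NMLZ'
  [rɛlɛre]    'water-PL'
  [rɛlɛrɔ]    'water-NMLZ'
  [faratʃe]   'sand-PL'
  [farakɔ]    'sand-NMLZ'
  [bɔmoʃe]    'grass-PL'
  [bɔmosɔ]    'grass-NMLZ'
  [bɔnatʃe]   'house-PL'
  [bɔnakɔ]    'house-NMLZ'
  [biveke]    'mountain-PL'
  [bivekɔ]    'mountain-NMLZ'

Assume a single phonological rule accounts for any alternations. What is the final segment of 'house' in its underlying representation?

The stem for 'house' ends in [tʃ] in [bɔnatʃe] but [k] in [bɔnakɔ].
The stem 'mountain' ([biveke], [bivekɔ]) shows [k] unchanged in both environments, so [k] cannot be basic with [tʃ] derived before the PL suffix.
The underlying segment must be /tʃ/; palato-alveolar /tʃ/, /dʒ/ and /ʃ/ become [k], [g] and [s] when no front vowel follows, yielding [k] there.

/tʃ/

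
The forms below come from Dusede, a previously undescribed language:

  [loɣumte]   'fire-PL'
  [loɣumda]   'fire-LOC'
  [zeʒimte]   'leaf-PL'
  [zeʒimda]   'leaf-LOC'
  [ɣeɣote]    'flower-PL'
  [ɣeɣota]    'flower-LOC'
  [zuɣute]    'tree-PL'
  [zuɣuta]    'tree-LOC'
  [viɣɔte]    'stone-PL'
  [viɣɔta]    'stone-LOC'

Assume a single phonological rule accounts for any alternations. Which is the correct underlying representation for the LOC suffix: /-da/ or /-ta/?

The LOC suffix surfaces as [-da] and [-ta], depending on the final segment of the stem.
By contrast the PL suffix keeps its initial [t] throughout — that segment must be underlying.
So the underlying form is /-da/, and voiced stops become voiceless after a vowel.

/-da/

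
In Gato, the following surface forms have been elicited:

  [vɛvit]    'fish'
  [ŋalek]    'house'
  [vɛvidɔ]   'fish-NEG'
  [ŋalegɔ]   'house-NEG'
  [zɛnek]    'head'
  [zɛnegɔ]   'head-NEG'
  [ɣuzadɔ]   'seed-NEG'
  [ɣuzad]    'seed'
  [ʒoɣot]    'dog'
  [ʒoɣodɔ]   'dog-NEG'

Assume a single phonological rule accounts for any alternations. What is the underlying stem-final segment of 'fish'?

/t/

The stem for 'fish' ends in [t] in [vɛvit] but [d] in [vɛvidɔ].
But 'seed' keeps [d] in both environments ([ɣuzad], [ɣuzadɔ]), so there is no rule changing /d/ to [t] in isolation.
The underlying segment must be /t/; voiceless stops become voiced between vowels, yielding [d] there.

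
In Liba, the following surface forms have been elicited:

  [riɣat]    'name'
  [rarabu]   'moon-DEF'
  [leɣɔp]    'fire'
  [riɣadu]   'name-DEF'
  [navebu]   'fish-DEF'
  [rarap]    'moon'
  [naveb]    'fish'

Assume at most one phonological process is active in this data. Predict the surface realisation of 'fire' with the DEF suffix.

[leɣɔbu]

The root 'moon' surfaces as [rarabu] and [rarap], with a stem-final [b] ~ [p] alternation.
Compare 'fish', with invariant [b] in [navebu] and [naveb]: an analysis with underlying /b/ and a rule producing [p] in isolation would wrongly predict alternation here too.
So /p/ is underlying, and a rule of intervocalic voicing — voiceless stops become voiced between vowels — gives [b].
The one attested form of 'fire', [leɣɔp], shows underlying /leɣɔp/. Applying the same rule between vowels gives [leɣɔbu].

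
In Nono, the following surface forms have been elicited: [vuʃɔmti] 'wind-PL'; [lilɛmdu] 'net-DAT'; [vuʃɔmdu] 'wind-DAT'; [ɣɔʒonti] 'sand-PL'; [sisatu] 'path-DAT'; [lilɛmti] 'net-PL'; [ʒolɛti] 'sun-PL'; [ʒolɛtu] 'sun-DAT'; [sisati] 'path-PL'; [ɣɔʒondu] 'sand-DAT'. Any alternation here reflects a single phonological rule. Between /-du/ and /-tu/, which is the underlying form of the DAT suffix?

The DAT suffix surfaces as [-du] and [-tu], depending on the final segment of the stem.
The PL suffix, which begins with [t], is invariant after every stem; so [t] is not altered by any rule here.
The DAT suffix is therefore /-du/ underlyingly, with post-vocalic devoicing: voiced stops become voiceless after a vowel.

/-du/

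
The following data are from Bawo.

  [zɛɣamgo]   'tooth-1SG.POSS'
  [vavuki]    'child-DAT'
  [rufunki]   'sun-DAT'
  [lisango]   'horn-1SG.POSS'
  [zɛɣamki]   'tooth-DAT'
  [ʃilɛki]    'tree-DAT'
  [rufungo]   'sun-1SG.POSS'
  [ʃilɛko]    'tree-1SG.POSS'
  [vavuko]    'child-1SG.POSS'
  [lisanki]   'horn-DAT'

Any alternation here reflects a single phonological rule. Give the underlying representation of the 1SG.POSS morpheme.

/-go/

The 1SG.POSS morpheme has two allomorphs, [-go] and [-ko].
By contrast the DAT suffix keeps its initial [k] throughout — that segment must be underlying.
So the underlying form is /-go/, and voiced stops become voiceless after a vowel.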